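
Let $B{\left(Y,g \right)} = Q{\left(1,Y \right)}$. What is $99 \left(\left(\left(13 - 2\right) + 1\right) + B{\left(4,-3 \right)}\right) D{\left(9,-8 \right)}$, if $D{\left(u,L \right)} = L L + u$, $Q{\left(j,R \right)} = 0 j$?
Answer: $86724$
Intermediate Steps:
$Q{\left(j,R \right)} = 0$
$B{\left(Y,g \right)} = 0$
$D{\left(u,L \right)} = u + L^{2}$ ($D{\left(u,L \right)} = L^{2} + u = u + L^{2}$)
$99 \left(\left(\left(13 - 2\right) + 1\right) + B{\left(4,-3 \right)}\right) D{\left(9,-8 \right)} = 99 \left(\left(\left(13 - 2\right) + 1\right) + 0\right) \left(9 + \left(-8\right)^{2}\right) = 99 \left(\left(\left(13 - 2\right) + 1\right) + 0\right) \left(9 + 64\right) = 99 \left(\left(11 + 1\right) + 0\right) 73 = 99 \left(12 + 0\right) 73 = 99 \cdot 12 \cdot 73 = 1188 \cdot 73 = 86724$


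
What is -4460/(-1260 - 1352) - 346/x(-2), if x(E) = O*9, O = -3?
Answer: 256043/17631 ≈ 14.522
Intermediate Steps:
x(E) = -27 (x(E) = -3*9 = -27)
-4460/(-1260 - 1352) - 346/x(-2) = -4460/(-1260 - 1352) - 346/(-27) = -4460/(-2612) - 346*(-1/27) = -4460*(-1/2612) + 346/27 = 1115/653 + 346/27 = 256043/17631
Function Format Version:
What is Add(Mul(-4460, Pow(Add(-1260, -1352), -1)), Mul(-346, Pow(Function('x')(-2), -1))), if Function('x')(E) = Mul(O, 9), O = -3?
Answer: Rational(256043, 17631) ≈ 14.522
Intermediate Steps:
Function('x')(E) = -27 (Function('x')(E) = Mul(-3, 9) = -27)
Add(Mul(-4460, Pow(Add(-1260, -1352), -1)), Mul(-346, Pow(Function('x')(-2), -1))) = Add(Mul(-4460, Pow(Add(-1260, -1352), -1)), Mul(-346, Pow(-27, -1))) = Add(Mul(-4460, Pow(-2612, -1)), Mul(-346, Rational(-1, 27))) = Add(Mul(-4460, Rational(-1, 2612)), Rational(346, 27)) = Add(Rational(1115, 653), Rational(346, 27)) = Rational(256043, 17631)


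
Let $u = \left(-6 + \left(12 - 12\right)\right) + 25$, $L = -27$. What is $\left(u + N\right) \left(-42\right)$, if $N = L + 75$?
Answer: $-2814$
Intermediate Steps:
$u = 19$ ($u = \left(-6 + 0\right) + 25 = -6 + 25 = 19$)
$N = 48$ ($N = -27 + 75 = 48$)
$\left(u + N\right) \left(-42\right) = \left(19 + 48\right) \left(-42\right) = 67 \left(-42\right) = -2814$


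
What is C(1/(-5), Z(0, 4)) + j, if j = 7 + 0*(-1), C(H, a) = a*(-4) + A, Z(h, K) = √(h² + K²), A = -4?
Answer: -13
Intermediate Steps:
Z(h, K) = √(K² + h²)
C(H, a) = -4 - 4*a (C(H, a) = a*(-4) - 4 = -4*a - 4 = -4 - 4*a)
j = 7 (j = 7 + 0 = 7)
C(1/(-5), Z(0, 4)) + j = (-4 - 4*√(4² + 0²)) + 7 = (-4 - 4*√(16 + 0)) + 7 = (-4 - 4*√16) + 7 = (-4 - 4*4) + 7 = (-4 - 16) + 7 = -20 + 7 = -13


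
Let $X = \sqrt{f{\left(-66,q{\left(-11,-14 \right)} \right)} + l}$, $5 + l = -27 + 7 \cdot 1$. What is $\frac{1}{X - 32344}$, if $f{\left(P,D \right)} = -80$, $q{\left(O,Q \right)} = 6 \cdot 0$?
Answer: $- \frac{32344}{1046134441} - \frac{i \sqrt{105}}{1046134441} \approx -3.0918 \cdot 10^{-5} - 9.7951 \cdot 10^{-9} i$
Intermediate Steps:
$q{\left(O,Q \right)} = 0$
$l = -25$ ($l = -5 + \left(-27 + 7 \cdot 1\right) = -5 + \left(-27 + 7\right) = -5 - 20 = -25$)
$X = i \sqrt{105}$ ($X = \sqrt{-80 - 25} = \sqrt{-105} = i \sqrt{105} \approx 10.247 i$)
$\frac{1}{X - 32344} = \frac{1}{i \sqrt{105} - 32344} = \frac{1}{-32344 + i \sqrt{105}}$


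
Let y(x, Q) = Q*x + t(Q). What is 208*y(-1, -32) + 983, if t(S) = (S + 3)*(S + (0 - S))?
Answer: 7639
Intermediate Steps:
t(S) = 0 (t(S) = (3 + S)*(S - S) = (3 + S)*0 = 0)
y(x, Q) = Q*x (y(x, Q) = Q*x + 0 = Q*x)
208*y(-1, -32) + 983 = 208*(-32*(-1)) + 983 = 208*32 + 983 = 6656 + 983 = 7639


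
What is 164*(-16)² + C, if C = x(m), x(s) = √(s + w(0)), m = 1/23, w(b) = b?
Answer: 41984 + √23/23 ≈ 41984.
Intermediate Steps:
m = 1/23 (m = 1*(1/23) = 1/23 ≈ 0.043478)
x(s) = √s (x(s) = √(s + 0) = √s)
C = √23/23 (C = √(1/23) = √23/23 ≈ 0.20851)
164*(-16)² + C = 164*(-16)² + √23/23 = 164*256 + √23/23 = 41984 + √23/23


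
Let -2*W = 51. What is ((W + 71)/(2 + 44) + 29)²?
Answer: 7612081/8464 ≈ 899.35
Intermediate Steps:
W = -51/2 (W = -½*51 = -51/2 ≈ -25.500)
((W + 71)/(2 + 44) + 29)² = ((-51/2 + 71)/(2 + 44) + 29)² = ((91/2)/46 + 29)² = ((91/2)*(1/46) + 29)² = (91/92 + 29)² = (2759/92)² = 7612081/8464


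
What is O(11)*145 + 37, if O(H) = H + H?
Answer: 3227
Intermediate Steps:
O(H) = 2*H
O(11)*145 + 37 = (2*11)*145 + 37 = 22*145 + 37 = 3190 + 37 = 3227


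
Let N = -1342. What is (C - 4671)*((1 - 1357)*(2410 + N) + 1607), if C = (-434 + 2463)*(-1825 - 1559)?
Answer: 9939316277007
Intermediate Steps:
C = -6866136 (C = 2029*(-3384) = -6866136)
(C - 4671)*((1 - 1357)*(2410 + N) + 1607) = (-6866136 - 4671)*((1 - 1357)*(2410 - 1342) + 1607) = -6870807*(-1356*1068 + 1607) = -6870807*(-1448208 + 1607) = -6870807*(-1446601) = 9939316277007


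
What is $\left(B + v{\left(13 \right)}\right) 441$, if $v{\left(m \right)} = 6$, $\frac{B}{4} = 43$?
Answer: $78498$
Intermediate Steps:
$B = 172$ ($B = 4 \cdot 43 = 172$)
$\left(B + v{\left(13 \right)}\right) 441 = \left(172 + 6\right) 441 = 178 \cdot 441 = 78498$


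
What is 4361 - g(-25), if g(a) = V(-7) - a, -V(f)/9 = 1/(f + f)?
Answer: 60695/14 ≈ 4335.4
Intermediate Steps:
V(f) = -9/(2*f) (V(f) = -9/(f + f) = -9*1/(2*f) = -9/(2*f))
g(a) = 9/14 - a (g(a) = -9/2/(-7) - a = -9/2*(-1/7) - a = 9/14 - a)
4361 - g(-25) = 4361 - (9/14 - 1*(-25)) = 4361 - (9/14 + 25) = 4361 - 1*359/14 = 4361 - 359/14 = 60695/14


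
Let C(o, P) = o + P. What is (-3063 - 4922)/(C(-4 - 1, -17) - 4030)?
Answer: 7985/4052 ≈ 1.9706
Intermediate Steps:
C(o, P) = P + o
(-3063 - 4922)/(C(-4 - 1, -17) - 4030) = (-3063 - 4922)/((-17 + (-4 - 1)) - 4030) = -7985/((-17 - 5) - 4030) = -7985/(-22 - 4030) = -7985/(-4052) = -7985*(-1/4052) = 7985/4052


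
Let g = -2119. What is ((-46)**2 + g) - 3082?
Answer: -3085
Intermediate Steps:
((-46)**2 + g) - 3082 = ((-46)**2 - 2119) - 3082 = (2116 - 2119) - 3082 = -3 - 3082 = -3085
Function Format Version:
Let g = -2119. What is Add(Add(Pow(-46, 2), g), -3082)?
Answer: -3085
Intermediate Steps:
Add(Add(Pow(-46, 2), g), -3082) = Add(Add(Pow(-46, 2), -2119), -3082) = Add(Add(2116, -2119), -3082) = Add(-3, -3082) = -3085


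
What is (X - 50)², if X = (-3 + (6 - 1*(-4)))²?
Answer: 1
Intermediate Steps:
X = 49 (X = (-3 + (6 + 4))² = (-3 + 10)² = 7² = 49)
(X - 50)² = (49 - 50)² = (-1)² = 1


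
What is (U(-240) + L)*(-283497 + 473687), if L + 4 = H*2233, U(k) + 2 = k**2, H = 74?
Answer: 42381178840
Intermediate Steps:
U(k) = -2 + k**2
L = 165238 (L = -4 + 74*2233 = -4 + 165242 = 165238)
(U(-240) + L)*(-283497 + 473687) = ((-2 + (-240)**2) + 165238)*(-283497 + 473687) = ((-2 + 57600) + 165238)*190190 = (57598 + 165238)*190190 = 222836*190190 = 42381178840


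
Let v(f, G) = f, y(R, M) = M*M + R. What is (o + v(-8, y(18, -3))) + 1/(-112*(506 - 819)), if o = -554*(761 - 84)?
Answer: -13148313695/35056 ≈ -3.7507e+5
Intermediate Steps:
y(R, M) = R + M² (y(R, M) = M² + R = R + M²)
o = -375058 (o = -554*677 = -375058)
(o + v(-8, y(18, -3))) + 1/(-112*(506 - 819)) = (-375058 - 8) + 1/(-112*(506 - 819)) = -375066 + 1/(-112*(-313)) = -375066 + 1/35056 = -13148313695/35056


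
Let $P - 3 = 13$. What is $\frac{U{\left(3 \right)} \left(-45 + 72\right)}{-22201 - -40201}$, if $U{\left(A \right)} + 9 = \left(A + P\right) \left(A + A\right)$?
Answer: $\frac{63}{400} \approx 0.1575$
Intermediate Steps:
$P = 16$ ($P = 3 + 13 = 16$)
$U{\left(A \right)} = -9 + 2 A \left(16 + A\right)$ ($U{\left(A \right)} = -9 + \left(A + 16\right) \left(A + A\right) = -9 + \left(16 + A\right) 2 A = -9 + 2 A \left(16 + A\right)$)
$\frac{U{\left(3 \right)} \left(-45 + 72\right)}{-22201 - -40201} = \frac{\left(-9 + 2 \cdot 3^{2} + 32 \cdot 3\right) \left(-45 + 72\right)}{-22201 - -40201} = \frac{\left(-9 + 2 \cdot 9 + 96\right) 27}{-22201 + 40201} = \frac{\left(-9 + 18 + 96\right) 27}{18000} = 105 \cdot 27 \cdot \frac{1}{18000} = 2835 \cdot \frac{1}{18000} = \frac{63}{400}$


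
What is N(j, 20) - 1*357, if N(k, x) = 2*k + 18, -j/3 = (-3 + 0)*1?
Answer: -321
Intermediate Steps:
j = 9 (j = -3*(-3 + 0) = -(-9) = -3*(-3) = 9)
N(k, x) = 18 + 2*k
N(j, 20) - 1*357 = (18 + 2*9) - 1*357 = (18 + 18) - 357 = 36 - 357 = -321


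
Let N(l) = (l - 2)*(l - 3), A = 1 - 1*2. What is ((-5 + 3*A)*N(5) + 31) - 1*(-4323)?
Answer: 4306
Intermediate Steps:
A = -1 (A = 1 - 2 = -1)
N(l) = (-3 + l)*(-2 + l) (N(l) = (-2 + l)*(-3 + l) = (-3 + l)*(-2 + l))
((-5 + 3*A)*N(5) + 31) - 1*(-4323) = ((-5 + 3*(-1))*(6 + 5² - 5*5) + 31) - 1*(-4323) = ((-5 - 3)*(6 + 25 - 25) + 31) + 4323 = (-8*6 + 31) + 4323 = (-48 + 31) + 4323 = -17 + 4323 = 4306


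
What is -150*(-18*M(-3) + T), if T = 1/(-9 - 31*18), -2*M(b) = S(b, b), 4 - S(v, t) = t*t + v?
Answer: 64805/24 ≈ 2700.2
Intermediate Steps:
S(v, t) = 4 - v - t² (S(v, t) = 4 - (t*t + v) = 4 - (t² + v) = 4 - (v + t²) = 4 + (-v - t²) = 4 - v - t²)
M(b) = -2 + b/2 + b²/2 (M(b) = -(4 - b - b²)/2 = -2 + b/2 + b²/2)
T = -1/720 (T = (1/18)/(-40) = -1/40*1/18 = -1/720 ≈ -0.0013889)
-150*(-18*M(-3) + T) = -150*(-18*(-2 + (½)*(-3) + (½)*(-3)²) - 1/720) = -150*(-18*(-2 - 3/2 + (½)*9) - 1/720) = -150*(-18*(-2 - 3/2 + 9/2) - 1/720) = -150*(-18*1 - 1/720) = -150*(-18 - 1/720) = -150*(-12961)/720 = -1*(-64805/24) = 64805/24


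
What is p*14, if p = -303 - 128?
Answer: -6034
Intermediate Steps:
p = -431
p*14 = -431*14 = -6034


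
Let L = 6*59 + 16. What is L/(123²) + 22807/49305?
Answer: 121096651/248645115 ≈ 0.48703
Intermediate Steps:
L = 370 (L = 354 + 16 = 370)
L/(123²) + 22807/49305 = 370/(123²) + 22807/49305 = 370/15129 + 22807*(1/49305) = 370*(1/15129) + 22807/49305 = 370/15129 + 22807/49305 = 121096651/248645115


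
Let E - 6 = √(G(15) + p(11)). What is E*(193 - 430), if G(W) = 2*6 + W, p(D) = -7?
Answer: -1422 - 474*√5 ≈ -2481.9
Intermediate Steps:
G(W) = 12 + W
E = 6 + 2*√5 (E = 6 + √((12 + 15) - 7) = 6 + √(27 - 7) = 6 + √20 = 6 + 2*√5 ≈ 10.472)
E*(193 - 430) = (6 + 2*√5)*(193 - 430) = (6 + 2*√5)*(-237) = -1422 - 474*√5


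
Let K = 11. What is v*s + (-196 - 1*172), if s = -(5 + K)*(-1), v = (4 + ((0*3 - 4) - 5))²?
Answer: 32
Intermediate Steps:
v = 25 (v = (4 + ((0 - 4) - 5))² = (4 + (-4 - 5))² = (4 - 9)² = (-5)² = 25)
s = 16 (s = -(5 + 11)*(-1) = -16*(-1) = -1*(-16) = 16)
v*s + (-196 - 1*172) = 25*16 + (-196 - 1*172) = 400 + (-196 - 172) = 400 - 368 = 32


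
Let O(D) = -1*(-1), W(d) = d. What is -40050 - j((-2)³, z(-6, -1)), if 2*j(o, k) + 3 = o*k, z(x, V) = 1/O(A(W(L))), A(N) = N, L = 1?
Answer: -80089/2 ≈ -40045.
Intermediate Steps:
O(D) = 1
z(x, V) = 1 (z(x, V) = 1/1 = 1)
j(o, k) = -3/2 + k*o/2 (j(o, k) = -3/2 + (o*k)/2 = -3/2 + (k*o)/2 = -3/2 + k*o/2)
-40050 - j((-2)³, z(-6, -1)) = -40050 - (-3/2 + (½)*1*(-2)³) = -40050 - (-3/2 + (½)*1*(-8)) = -40050 - (-3/2 - 4) = -40050 - 1*(-11/2) = -40050 + 11/2 = -80089/2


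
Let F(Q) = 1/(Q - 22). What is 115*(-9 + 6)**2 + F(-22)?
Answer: 45539/44 ≈ 1035.0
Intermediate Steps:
F(Q) = 1/(-22 + Q)
115*(-9 + 6)**2 + F(-22) = 115*(-9 + 6)**2 + 1/(-22 - 22) = 115*(-3)**2 + 1/(-44) = 115*9 - 1/44 = 1035 - 1/44 = 45539/44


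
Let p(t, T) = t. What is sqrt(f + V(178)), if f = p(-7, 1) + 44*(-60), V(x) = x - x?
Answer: I*sqrt(2647) ≈ 51.449*I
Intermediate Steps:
V(x) = 0
f = -2647 (f = -7 + 44*(-60) = -7 - 2640 = -2647)
sqrt(f + V(178)) = sqrt(-2647 + 0) = sqrt(-2647) = I*sqrt(2647)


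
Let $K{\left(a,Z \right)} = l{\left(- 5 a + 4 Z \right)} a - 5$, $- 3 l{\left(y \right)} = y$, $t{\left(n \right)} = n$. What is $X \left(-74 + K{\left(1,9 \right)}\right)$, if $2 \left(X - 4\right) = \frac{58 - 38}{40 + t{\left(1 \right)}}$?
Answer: $- \frac{15544}{41} \approx -379.12$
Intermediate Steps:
$l{\left(y \right)} = - \frac{y}{3}$
$X = \frac{174}{41}$ ($X = 4 + \frac{\left(58 - 38\right) \frac{1}{40 + 1}}{2} = 4 + \frac{20 \cdot \frac{1}{41}}{2} = 4 + \frac{1}{2} \cdot \frac{20}{41} = 4 + \frac{10}{41} = \frac{174}{41} \approx 4.2439$)
$K{\left(a,Z \right)} = -5 + a \left(- \frac{4 Z}{3} + \frac{5 a}{3}\right)$ ($K{\left(a,Z \right)} = - \frac{- 5 a + 4 Z}{3} a - 5 = \left(- \frac{4 Z}{3} + \frac{5 a}{3}\right) a - 5 = a \left(- \frac{4 Z}{3} + \frac{5 a}{3}\right) - 5 = -5 + a \left(- \frac{4 Z}{3} + \frac{5 a}{3}\right)$)
$X \left(-74 + K{\left(1,9 \right)}\right) = \frac{174 \left(-74 + \left(-5 + \frac{1}{3} \cdot 1 \left(\left(-4\right) 9 + 5 \cdot 1\right)\right)\right)}{41} = \frac{174 \left(-74 + \left(-5 + \frac{1}{3} \cdot 1 \left(-36 + 5\right)\right)\right)}{41} = \frac{174 \left(-74 + \left(-5 + \frac{1}{3} \cdot 1 \left(-31\right)\right)\right)}{41} = \frac{174 \left(-74 - \frac{46}{3}\right)}{41} = \frac{174}{41} \left(- \frac{268}{3}\right) = - \frac{15544}{41}$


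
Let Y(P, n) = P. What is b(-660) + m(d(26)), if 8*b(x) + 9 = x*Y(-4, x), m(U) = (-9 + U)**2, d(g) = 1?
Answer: 3143/8 ≈ 392.88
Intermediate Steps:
b(x) = -9/8 - x/2 (b(x) = -9/8 + (x*(-4))/8 = -9/8 + (-4*x)/8 = -9/8 - x/2)
b(-660) + m(d(26)) = (-9/8 - 1/2*(-660)) + (-9 + 1)**2 = (-9/8 + 330) + (-8)**2 = 2631/8 + 64 = 3143/8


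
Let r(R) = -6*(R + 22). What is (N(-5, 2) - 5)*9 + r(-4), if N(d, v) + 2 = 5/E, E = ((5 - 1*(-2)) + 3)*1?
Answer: -333/2 ≈ -166.50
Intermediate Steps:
r(R) = -132 - 6*R (r(R) = -6*(22 + R) = -132 - 6*R)
E = 10 (E = ((5 + 2) + 3)*1 = (7 + 3)*1 = 10*1 = 10)
N(d, v) = -3/2 (N(d, v) = -2 + 5/10 = -2 + 5*(⅒) = -2 + ½ = -3/2)
(N(-5, 2) - 5)*9 + r(-4) = (-3/2 - 5)*9 + (-132 - 6*(-4)) = -13/2*9 + (-132 + 24) = -117/2 - 108 = -333/2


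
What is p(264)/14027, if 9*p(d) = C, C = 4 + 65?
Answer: 23/42081 ≈ 0.00054657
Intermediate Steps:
C = 69
p(d) = 23/3 (p(d) = (⅑)*69 = 23/3)
p(264)/14027 = (23/3)/14027 = (23/3)*(1/14027) = 23/42081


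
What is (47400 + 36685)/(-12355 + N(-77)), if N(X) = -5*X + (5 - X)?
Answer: -84085/11888 ≈ -7.0731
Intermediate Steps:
N(X) = 5 - 6*X
(47400 + 36685)/(-12355 + N(-77)) = (47400 + 36685)/(-12355 + (5 - 6*(-77))) = 84085/(-12355 + (5 + 462)) = 84085/(-12355 + 467) = 84085/(-11888) = 84085*(-1/11888) = -84085/11888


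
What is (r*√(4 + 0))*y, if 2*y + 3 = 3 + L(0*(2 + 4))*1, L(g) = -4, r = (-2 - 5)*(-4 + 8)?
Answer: 112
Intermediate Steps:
r = -28 (r = -7*4 = -28)
y = -2 (y = -3/2 + (3 - 4*1)/2 = -3/2 + (3 - 4)/2 = -3/2 + (½)*(-1) = -3/2 - ½ = -2)
(r*√(4 + 0))*y = -28*√(4 + 0)*(-2) = -28*√4*(-2) = -28*2*(-2) = -56*(-2) = 112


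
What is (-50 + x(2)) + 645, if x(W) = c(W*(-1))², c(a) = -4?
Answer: 611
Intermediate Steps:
x(W) = 16 (x(W) = (-4)² = 16)
(-50 + x(2)) + 645 = (-50 + 16) + 645 = -34 + 645 = 611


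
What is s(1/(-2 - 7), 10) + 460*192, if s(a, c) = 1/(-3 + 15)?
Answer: 1059841/12 ≈ 88320.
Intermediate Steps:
s(a, c) = 1/12
s(1/(-2 - 7), 10) + 460*192 = 1/12 + 460*192 = 1/12 + 88320 = 1059841/12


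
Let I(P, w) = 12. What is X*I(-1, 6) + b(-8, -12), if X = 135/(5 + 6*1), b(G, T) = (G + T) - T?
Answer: 1532/11 ≈ 139.27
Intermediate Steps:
b(G, T) = G
X = 135/11 (X = 135/(5 + 6) = 135/11 ≈ 12.273)
X*I(-1, 6) + b(-8, -12) = (135/11)*12 - 8 = 1620/11 - 8 = 1532/11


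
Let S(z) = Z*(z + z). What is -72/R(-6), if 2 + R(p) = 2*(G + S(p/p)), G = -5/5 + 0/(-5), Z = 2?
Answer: -18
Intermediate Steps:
G = -1 (G = -5*⅕ + 0*(-⅕) = -1 + 0 = -1)
S(z) = 4*z (S(z) = 2*(z + z) = 2*(2*z) = 4*z)
R(p) = 4 (R(p) = -2 + 2*(-1 + 4*(p/p)) = -2 + 2*(-1 + 4*1) = -2 + 2*(-1 + 4) = -2 + 2*3 = -2 + 6 = 4)
-72/R(-6) = -72/4 = -72*¼ = -18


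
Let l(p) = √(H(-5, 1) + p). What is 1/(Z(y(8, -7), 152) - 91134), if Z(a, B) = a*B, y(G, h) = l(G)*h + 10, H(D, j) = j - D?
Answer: -6401/572487118 + 38*√14/286243559 ≈ -1.0684e-5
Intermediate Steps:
l(p) = √(6 + p) (l(p) = √((1 - 1*(-5)) + p) = √((1 + 5) + p) = √(6 + p))
y(G, h) = 10 + h*√(6 + G) (y(G, h) = √(6 + G)*h + 10 = h*√(6 + G) + 10 = 10 + h*√(6 + G))
Z(a, B) = B*a
1/(Z(y(8, -7), 152) - 91134) = 1/(152*(10 - 7*√(6 + 8)) - 91134) = 1/(152*(10 - 7*√14) - 91134) = 1/((1520 - 1064*√14) - 91134) = 1/(-89614 - 1064*√14)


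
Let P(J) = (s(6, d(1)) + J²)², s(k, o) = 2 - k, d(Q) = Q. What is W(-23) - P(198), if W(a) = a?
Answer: -1536640023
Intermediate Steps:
P(J) = (-4 + J²)² (P(J) = ((2 - 1*6) + J²)² = ((2 - 6) + J²)² = (-4 + J²)²)
W(-23) - P(198) = -23 - (-4 + 198²)² = -23 - (-4 + 39204)² = -23 - 1*39200² = -23 - 1*1536640000 = -23 - 1536640000 = -1536640023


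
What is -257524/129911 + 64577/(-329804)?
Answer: -93321707943/42845167444 ≈ -2.1781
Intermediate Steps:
-257524/129911 + 64577/(-329804) = -257524*1/129911 + 64577*(-1/329804) = -257524/129911 - 64577/329804 = -93321707943/42845167444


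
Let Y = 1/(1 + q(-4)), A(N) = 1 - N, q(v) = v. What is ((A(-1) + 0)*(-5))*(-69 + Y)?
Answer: 2080/3 ≈ 693.33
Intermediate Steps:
Y = -⅓ (Y = 1/(1 - 4) = 1/(-3) = -⅓*1 = -⅓ ≈ -0.33333)
((A(-1) + 0)*(-5))*(-69 + Y) = (((1 - 1*(-1)) + 0)*(-5))*(-69 - ⅓) = (((1 + 1) + 0)*(-5))*(-208/3) = ((2 + 0)*(-5))*(-208/3) = (2*(-5))*(-208/3) = -10*(-208/3) = 2080/3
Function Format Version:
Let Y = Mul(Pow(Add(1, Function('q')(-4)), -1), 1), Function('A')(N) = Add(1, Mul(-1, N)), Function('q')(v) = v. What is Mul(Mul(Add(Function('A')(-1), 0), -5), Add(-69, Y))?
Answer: Rational(2080, 3) ≈ 693.33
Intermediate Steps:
Y = Rational(-1, 3) (Y = Mul(Pow(Add(1, -4), -1), 1) = Mul(Pow(-3, -1), 1) = Mul(Rational(-1, 3), 1) = Rational(-1, 3) ≈ -0.33333)
Mul(Mul(Add(Function('A')(-1), 0), -5), Add(-69, Y)) = Mul(Mul(Add(Add(1, Mul(-1, -1)), 0), -5), Add(-69, Rational(-1, 3))) = Mul(Mul(Add(Add(1, 1), 0), -5), Rational(-208, 3)) = Mul(Mul(Add(2, 0), -5), Rational(-208, 3)) = Mul(Mul(2, -5), Rational(-208, 3)) = Mul(-10, Rational(-208, 3)) = Rational(2080, 3)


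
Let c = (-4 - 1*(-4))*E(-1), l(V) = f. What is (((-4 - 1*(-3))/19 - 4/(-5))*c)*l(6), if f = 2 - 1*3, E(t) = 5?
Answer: 0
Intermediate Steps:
f = -1 (f = 2 - 3 = -1)
l(V) = -1
c = 0 (c = (-4 - 1*(-4))*5 = (-4 + 4)*5 = 0*5 = 0)
(((-4 - 1*(-3))/19 - 4/(-5))*c)*l(6) = (((-4 - 1*(-3))/19 - 4/(-5))*0)*(-1) = (((-4 + 3)*(1/19) - 4*(-1/5))*0)*(-1) = ((-1*1/19 + 4/5)*0)*(-1) = ((-1/19 + 4/5)*0)*(-1) = ((71/95)*0)*(-1) = 0*(-1) = 0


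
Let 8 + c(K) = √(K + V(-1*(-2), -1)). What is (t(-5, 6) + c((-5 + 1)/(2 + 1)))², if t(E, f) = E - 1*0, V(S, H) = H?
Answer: (39 - I*√21)²/9 ≈ 166.67 - 39.716*I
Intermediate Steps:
t(E, f) = E (t(E, f) = E + 0 = E)
c(K) = -8 + √(-1 + K) (c(K) = -8 + √(K - 1) = -8 + √(-1 + K))
(t(-5, 6) + c((-5 + 1)/(2 + 1)))² = (-5 + (-8 + √(-1 + (-5 + 1)/(2 + 1))))² = (-5 + (-8 + √(-1 - 4/3)))² = (-5 + (-8 + √(-7/3)))² = (-5 + (-8 + I*√21/3))² = (-13 + I*√21/3)²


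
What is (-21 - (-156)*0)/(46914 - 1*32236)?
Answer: -21/14678 ≈ -0.0014307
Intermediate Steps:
(-21 - (-156)*0)/(46914 - 1*32236) = (-21 - 156*0)/(46914 - 32236) = (-21 + 0)/14678 = -21*1/14678 = -21/14678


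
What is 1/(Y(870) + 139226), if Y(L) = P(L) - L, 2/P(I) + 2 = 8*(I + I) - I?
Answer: 6524/902634545 ≈ 7.2277e-6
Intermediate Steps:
P(I) = 2/(-2 + 15*I) (P(I) = 2/(-2 + (8*(I + I) - I)) = 2/(-2 + (8*(2*I) - I)) = 2/(-2 + (16*I - I)) = 2/(-2 + 15*I))
Y(L) = -L + 2/(-2 + 15*L) (Y(L) = 2/(-2 + 15*L) - L = -L + 2/(-2 + 15*L))
1/(Y(870) + 139226) = 1/((-1*870 + 2/(-2 + 15*870)) + 139226) = 1/((-870 + 2/(-2 + 13050)) + 139226) = 1/((-870 + 2/13048) + 139226) = 1/((-870 + 2*(1/13048)) + 139226) = 1/((-870 + 1/6524) + 139226) = 1/(-5675879/6524 + 139226) = 1/(902634545/6524) = 6524/902634545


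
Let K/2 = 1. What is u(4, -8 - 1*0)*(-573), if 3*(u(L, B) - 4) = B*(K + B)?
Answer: -11460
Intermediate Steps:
K = 2 (K = 2*1 = 2)
u(L, B) = 4 + B*(2 + B)/3 (u(L, B) = 4 + (B*(2 + B))/3 = 4 + B*(2 + B)/3)
u(4, -8 - 1*0)*(-573) = (4 + (-8 - 1*0)**2/3 + 2*(-8 - 1*0)/3)*(-573) = (4 + (-8 + 0)**2/3 + 2*(-8 + 0)/3)*(-573) = (4 + (1/3)*(-8)**2 + (2/3)*(-8))*(-573) = (4 + (1/3)*64 - 16/3)*(-573) = (4 + 64/3 - 16/3)*(-573) = 20*(-573) = -11460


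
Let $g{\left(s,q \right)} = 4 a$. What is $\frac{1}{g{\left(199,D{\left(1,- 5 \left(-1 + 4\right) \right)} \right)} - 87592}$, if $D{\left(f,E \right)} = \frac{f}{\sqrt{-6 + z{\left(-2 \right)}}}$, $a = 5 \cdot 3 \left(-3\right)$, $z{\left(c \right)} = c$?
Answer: $- \frac{1}{87772} \approx -1.1393 \cdot 10^{-5}$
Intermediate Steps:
$a = -45$ ($a = 15 \left(-3\right) = -45$)
$D{\left(f,E \right)} = - \frac{i f \sqrt{2}}{4}$ ($D{\left(f,E \right)} = \frac{f}{\sqrt{-6 - 2}} = \frac{f}{\sqrt{-8}} = \frac{f}{2 i \sqrt{2}} = f \left(- \frac{i \sqrt{2}}{4}\right) = - \frac{i f \sqrt{2}}{4}$)
$g{\left(s,q \right)} = -180$ ($g{\left(s,q \right)} = 4 \left(-45\right) = -180$)
$\frac{1}{g{\left(199,D{\left(1,- 5 \left(-1 + 4\right) \right)} \right)} - 87592} = \frac{1}{-180 - 87592} = \frac{1}{-87772} = - \frac{1}{87772}$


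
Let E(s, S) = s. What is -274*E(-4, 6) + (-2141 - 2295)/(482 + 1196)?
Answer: 917326/839 ≈ 1093.4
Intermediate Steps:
-274*E(-4, 6) + (-2141 - 2295)/(482 + 1196) = -274*(-4) + (-2141 - 2295)/(482 + 1196) = 1096 - 4436/1678 = 1096 - 4436*1/1678 = 1096 - 2218/839 = 917326/839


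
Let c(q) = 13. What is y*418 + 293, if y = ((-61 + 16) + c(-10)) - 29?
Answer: -25205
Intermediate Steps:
y = -61 (y = ((-61 + 16) + 13) - 29 = (-45 + 13) - 29 = -32 - 29 = -61)
y*418 + 293 = -61*418 + 293 = -25498 + 293 = -25205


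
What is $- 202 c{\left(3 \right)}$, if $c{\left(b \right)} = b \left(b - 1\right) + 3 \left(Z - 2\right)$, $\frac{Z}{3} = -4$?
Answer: $7272$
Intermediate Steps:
$Z = -12$ ($Z = 3 \left(-4\right) = -12$)
$c{\left(b \right)} = -42 + b \left(-1 + b\right)$ ($c{\left(b \right)} = b \left(b - 1\right) + 3 \left(-12 - 2\right) = b \left(-1 + b\right) + 3 \left(-12 - 2\right) = b \left(-1 + b\right) + 3 \left(-14\right) = b \left(-1 + b\right) - 42 = -42 + b \left(-1 + b\right)$)
$- 202 c{\left(3 \right)} = - 202 \left(-42 + 3^{2} - 3\right) = - 202 \left(-42 + 9 - 3\right) = \left(-202\right) \left(-36\right) = 7272$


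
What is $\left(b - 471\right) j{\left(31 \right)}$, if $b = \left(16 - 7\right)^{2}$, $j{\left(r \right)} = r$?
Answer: $-12090$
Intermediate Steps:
$b = 81$ ($b = \left(16 - 7\right)^{2} = 9^{2} = 81$)
$\left(b - 471\right) j{\left(31 \right)} = \left(81 - 471\right) 31 = \left(-390\right) 31 = -12090$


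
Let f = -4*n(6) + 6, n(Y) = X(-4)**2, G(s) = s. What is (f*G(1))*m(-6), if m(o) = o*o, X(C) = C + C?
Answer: -9000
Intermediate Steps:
X(C) = 2*C
n(Y) = 64 (n(Y) = (2*(-4))**2 = (-8)**2 = 64)
m(o) = o**2
f = -250 (f = -4*64 + 6 = -256 + 6 = -250)
(f*G(1))*m(-6) = -250*1*(-6)**2 = -250*36 = -9000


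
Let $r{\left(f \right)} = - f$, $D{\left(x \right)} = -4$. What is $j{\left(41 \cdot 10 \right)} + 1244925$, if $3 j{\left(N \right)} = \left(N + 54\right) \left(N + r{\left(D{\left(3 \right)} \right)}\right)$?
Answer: $1308957$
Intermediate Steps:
$j{\left(N \right)} = \frac{\left(4 + N\right) \left(54 + N\right)}{3}$ ($j{\left(N \right)} = \frac{\left(N + 54\right) \left(N - -4\right)}{3} = \frac{\left(54 + N\right) \left(N + 4\right)}{3} = \frac{\left(54 + N\right) \left(4 + N\right)}{3} = \frac{\left(4 + N\right) \left(54 + N\right)}{3}$)
$j{\left(41 \cdot 10 \right)} + 1244925 = \left(72 + \frac{\left(41 \cdot 10\right)^{2}}{3} + \frac{58 \cdot 41 \cdot 10}{3}\right) + 1244925 = \left(72 + \frac{410^{2}}{3} + \frac{58}{3} \cdot 410\right) + 1244925 = \left(72 + \frac{1}{3} \cdot 168100 + \frac{23780}{3}\right) + 1244925 = \left(72 + \frac{168100}{3} + \frac{23780}{3}\right) + 1244925 = 64032 + 1244925 = 1308957$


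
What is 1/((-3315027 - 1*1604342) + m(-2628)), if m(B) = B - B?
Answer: -1/4919369 ≈ -2.0328e-7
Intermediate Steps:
m(B) = 0
1/((-3315027 - 1*1604342) + m(-2628)) = 1/((-3315027 - 1*1604342) + 0) = 1/((-3315027 - 1604342) + 0) = 1/(-4919369 + 0) = 1/(-4919369) = -1/4919369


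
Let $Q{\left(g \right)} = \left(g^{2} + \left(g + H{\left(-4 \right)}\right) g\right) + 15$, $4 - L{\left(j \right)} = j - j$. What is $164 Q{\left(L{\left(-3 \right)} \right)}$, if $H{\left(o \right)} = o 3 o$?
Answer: $39196$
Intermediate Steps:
$H{\left(o \right)} = 3 o^{2}$ ($H{\left(o \right)} = 3 o o = 3 o^{2}$)
$L{\left(j \right)} = 4$ ($L{\left(j \right)} = 4 - \left(j - j\right) = 4 - 0 = 4 + 0 = 4$)
$Q{\left(g \right)} = 15 + g^{2} + g \left(48 + g\right)$ ($Q{\left(g \right)} = \left(g^{2} + \left(g + 3 \left(-4\right)^{2}\right) g\right) + 15 = \left(g^{2} + \left(g + 3 \cdot 16\right) g\right) + 15 = \left(g^{2} + \left(g + 48\right) g\right) + 15 = \left(g^{2} + \left(48 + g\right) g\right) + 15 = \left(g^{2} + g \left(48 + g\right)\right) + 15 = 15 + g^{2} + g \left(48 + g\right)$)
$164 Q{\left(L{\left(-3 \right)} \right)} = 164 \left(15 + 2 \cdot 4^{2} + 48 \cdot 4\right) = 164 \left(15 + 2 \cdot 16 + 192\right) = 164 \left(15 + 32 + 192\right) = 164 \cdot 239 = 39196$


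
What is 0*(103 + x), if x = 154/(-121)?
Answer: 0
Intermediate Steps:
x = -14/11 (x = 154*(-1/121) = -14/11 ≈ -1.2727)
0*(103 + x) = 0*(103 - 14/11) = 0*(1119/11) = 0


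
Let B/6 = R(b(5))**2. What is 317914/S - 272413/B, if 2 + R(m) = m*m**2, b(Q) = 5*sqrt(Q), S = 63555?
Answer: 2414209755189567503/484884183341877510 - 340516250*sqrt(5)/11444044921923 ≈ 4.9789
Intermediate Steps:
R(m) = -2 + m**3 (R(m) = -2 + m*m**2 = -2 + m**3)
B = 6*(-2 + 625*sqrt(5))**2 (B = 6*(-2 + (5*sqrt(5))**3)**2 = 6*(-2 + 625*sqrt(5))**2 ≈ 1.1685e+7)
317914/S - 272413/B = 317914/63555 - 272413/(11718774 - 15000*sqrt(5))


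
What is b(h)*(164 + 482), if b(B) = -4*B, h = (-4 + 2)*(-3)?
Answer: -15504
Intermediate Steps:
h = 6 (h = -2*(-3) = 6)
b(h)*(164 + 482) = (-4*6)*(164 + 482) = -24*646 = -15504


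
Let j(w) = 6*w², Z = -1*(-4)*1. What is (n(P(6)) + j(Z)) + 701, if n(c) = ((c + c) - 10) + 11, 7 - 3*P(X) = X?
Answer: 2396/3 ≈ 798.67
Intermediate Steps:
Z = 4 (Z = 4*1 = 4)
P(X) = 7/3 - X/3
n(c) = 1 + 2*c (n(c) = (2*c - 10) + 11 = (-10 + 2*c) + 11 = 1 + 2*c)
(n(P(6)) + j(Z)) + 701 = ((1 + 2*(7/3 - ⅓*6)) + 6*4²) + 701 = ((1 + 2*(7/3 - 2)) + 6*16) + 701 = ((1 + 2*(⅓)) + 96) + 701 = ((1 + ⅔) + 96) + 701 = (5/3 + 96) + 701 = 293/3 + 701 = 2396/3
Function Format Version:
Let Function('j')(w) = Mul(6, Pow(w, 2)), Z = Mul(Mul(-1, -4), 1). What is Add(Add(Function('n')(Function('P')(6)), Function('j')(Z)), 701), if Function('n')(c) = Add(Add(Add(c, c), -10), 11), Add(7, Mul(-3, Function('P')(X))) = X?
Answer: Rational(2396, 3) ≈ 798.67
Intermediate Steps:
Z = 4 (Z = Mul(4, 1) = 4)
Function('P')(X) = Add(Rational(7, 3), Mul(Rational(-1, 3), X))
Function('n')(c) = Add(1, Mul(2, c)) (Function('n')(c) = Add(Add(Mul(2, c), -10), 11) = Add(Add(-10, Mul(2, c)), 11) = Add(1, Mul(2, c)))
Add(Add(Function('n')(Function('P')(6)), Function('j')(Z)), 701) = Add(Add(Add(1, Mul(2, Add(Rational(7, 3), Mul(Rational(-1, 3), 6)))), Mul(6, Pow(4, 2))), 701) = Add(Add(Add(1, Mul(2, Add(Rational(7, 3), -2))), Mul(6, 16)), 701) = Add(Add(Add(1, Mul(2, Rational(1, 3))), 96), 701) = Add(Add(Add(1, Rational(2, 3)), 96), 701) = Add(Add(Rational(5, 3), 96), 701) = Add(Rational(293, 3), 701) = Rational(2396, 3)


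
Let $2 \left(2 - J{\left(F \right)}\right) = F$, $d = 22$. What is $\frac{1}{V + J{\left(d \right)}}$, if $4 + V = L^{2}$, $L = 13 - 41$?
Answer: $\frac{1}{771} \approx 0.001297$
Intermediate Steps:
$J{\left(F \right)} = 2 - \frac{F}{2}$
$L = -28$
$V = 780$ ($V = -4 + \left(-28\right)^{2} = -4 + 784 = 780$)
$\frac{1}{V + J{\left(d \right)}} = \frac{1}{780 + \left(2 - 11\right)} = \frac{1}{780 - 9} = \frac{1}{771}$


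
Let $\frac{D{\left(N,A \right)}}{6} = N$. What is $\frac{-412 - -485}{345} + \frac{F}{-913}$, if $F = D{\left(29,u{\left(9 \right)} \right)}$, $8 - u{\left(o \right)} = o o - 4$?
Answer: $\frac{6619}{314985} \approx 0.021014$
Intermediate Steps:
$u{\left(o \right)} = 12 - o^{2}$ ($u{\left(o \right)} = 8 - \left(o o - 4\right) = 8 - \left(o^{2} - 4\right) = 8 - \left(-4 + o^{2}\right) = 12 - o^{2}$)
$D{\left(N,A \right)} = 6 N$
$F = 174$ ($F = 6 \cdot 29 = 174$)
$\frac{-412 - -485}{345} + \frac{F}{-913} = \frac{-412 - -485}{345} + \frac{174}{-913} = \left(-412 + 485\right) \frac{1}{345} + 174 \left(- \frac{1}{913}\right) = 73 \cdot \frac{1}{345} - \frac{174}{913} = \frac{73}{345} - \frac{174}{913} = \frac{6619}{314985}$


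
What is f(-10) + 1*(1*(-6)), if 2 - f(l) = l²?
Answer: -104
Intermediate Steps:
f(l) = 2 - l²
f(-10) + 1*(1*(-6)) = (2 - 1*(-10)²) + 1*(1*(-6)) = (2 - 1*100) + 1*(-6) = (2 - 100) - 6 = -98 - 6 = -104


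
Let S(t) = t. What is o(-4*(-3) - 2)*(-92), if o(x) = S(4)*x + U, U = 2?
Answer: -3864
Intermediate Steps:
o(x) = 2 + 4*x (o(x) = 4*x + 2 = 2 + 4*x)
o(-4*(-3) - 2)*(-92) = (2 + 4*(-4*(-3) - 2))*(-92) = (2 + 4*(12 - 2))*(-92) = (2 + 4*10)*(-92) = (2 + 40)*(-92) = 42*(-92) = -3864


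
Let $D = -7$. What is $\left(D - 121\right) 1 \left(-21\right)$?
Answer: $2688$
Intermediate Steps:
$\left(D - 121\right) 1 \left(-21\right) = \left(-7 - 121\right) 1 \left(-21\right) = \left(-128\right) \left(-21\right) = 2688$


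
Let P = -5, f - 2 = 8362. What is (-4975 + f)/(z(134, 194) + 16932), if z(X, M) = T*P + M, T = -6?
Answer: 3389/17156 ≈ 0.19754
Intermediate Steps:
f = 8364 (f = 2 + 8362 = 8364)
z(X, M) = 30 + M (z(X, M) = -6*(-5) + M = 30 + M)
(-4975 + f)/(z(134, 194) + 16932) = (-4975 + 8364)/((30 + 194) + 16932) = 3389/(224 + 16932) = 3389/17156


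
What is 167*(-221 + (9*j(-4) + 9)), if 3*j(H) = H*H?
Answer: -27388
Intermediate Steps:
j(H) = H²/3 (j(H) = (H*H)/3 = H²/3)
167*(-221 + (9*j(-4) + 9)) = 167*(-221 + (9*((⅓)*(-4)²) + 9)) = 167*(-221 + (9*((⅓)*16) + 9)) = 167*(-221 + (9*(16/3) + 9)) = 167*(-221 + (48 + 9)) = 167*(-221 + 57) = 167*(-164) = -27388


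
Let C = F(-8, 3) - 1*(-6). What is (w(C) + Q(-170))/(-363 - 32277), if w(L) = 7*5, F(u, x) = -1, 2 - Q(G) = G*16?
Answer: -919/10880 ≈ -0.084467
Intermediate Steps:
Q(G) = 2 - 16*G (Q(G) = 2 - G*16 = 2 - 16*G)
C = 5 (C = -1 - 1*(-6) = -1 + 6 = 5)
w(L) = 35
(w(C) + Q(-170))/(-363 - 32277) = (35 + (2 - 16*(-170)))/(-363 - 32277) = (35 + (2 + 2720))/(-32640) = (35 + 2722)*(-1/32640) = 2757*(-1/32640) = -919/10880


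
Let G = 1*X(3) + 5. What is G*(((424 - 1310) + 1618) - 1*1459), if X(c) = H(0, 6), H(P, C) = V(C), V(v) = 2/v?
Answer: -11632/3 ≈ -3877.3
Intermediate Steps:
H(P, C) = 2/C
X(c) = ⅓ (X(c) = 2/6 = 2*(⅙) = ⅓)
G = 16/3 (G = 1*(⅓) + 5 = ⅓ + 5 = 16/3 ≈ 5.3333)
G*(((424 - 1310) + 1618) - 1*1459) = 16*(((424 - 1310) + 1618) - 1*1459)/3 = 16*((-886 + 1618) - 1459)/3 = 16*(732 - 1459)/3 = (16/3)*(-727) = -11632/3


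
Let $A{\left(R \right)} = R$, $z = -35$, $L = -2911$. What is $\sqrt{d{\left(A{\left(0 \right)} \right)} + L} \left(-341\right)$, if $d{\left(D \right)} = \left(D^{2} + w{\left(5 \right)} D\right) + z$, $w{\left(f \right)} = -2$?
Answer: $- 341 i \sqrt{2946} \approx - 18508.0 i$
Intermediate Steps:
$d{\left(D \right)} = -35 + D^{2} - 2 D$ ($d{\left(D \right)} = \left(D^{2} - 2 D\right) - 35 = -35 + D^{2} - 2 D$)
$\sqrt{d{\left(A{\left(0 \right)} \right)} + L} \left(-341\right) = \sqrt{\left(-35 + 0^{2} - 0\right) - 2911} \left(-341\right) = \sqrt{\left(-35 + 0 + 0\right) - 2911} \left(-341\right) = \sqrt{-35 - 2911} \left(-341\right) = \sqrt{-2946} \left(-341\right) = i \sqrt{2946} \left(-341\right) = - 341 i \sqrt{2946}$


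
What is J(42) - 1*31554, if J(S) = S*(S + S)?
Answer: -28026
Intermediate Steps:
J(S) = 2*S² (J(S) = S*(2*S) = 2*S²)
J(42) - 1*31554 = 2*42² - 1*31554 = 2*1764 - 31554 = 3528 - 31554 = -28026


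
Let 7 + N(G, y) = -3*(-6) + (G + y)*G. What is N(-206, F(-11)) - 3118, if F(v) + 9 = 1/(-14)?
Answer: 288384/7 ≈ 41198.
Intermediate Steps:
F(v) = -127/14 (F(v) = -9 + 1/(-14) = -9 - 1/14 = -127/14)
N(G, y) = 11 + G*(G + y) (N(G, y) = -7 + (-3*(-6) + (G + y)*G) = -7 + (18 + G*(G + y)) = 11 + G*(G + y))
N(-206, F(-11)) - 3118 = (11 + (-206)² - 206*(-127/14)) - 3118 = (11 + 42436 + 13081/7) - 3118 = 310210/7 - 3118 = 288384/7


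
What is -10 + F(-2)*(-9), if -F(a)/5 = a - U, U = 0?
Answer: -100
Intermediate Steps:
F(a) = -5*a (F(a) = -5*(a - 1*0) = -5*(a + 0) = -5*a)
-10 + F(-2)*(-9) = -10 - 5*(-2)*(-9) = -10 + 10*(-9) = -10 - 90 = -100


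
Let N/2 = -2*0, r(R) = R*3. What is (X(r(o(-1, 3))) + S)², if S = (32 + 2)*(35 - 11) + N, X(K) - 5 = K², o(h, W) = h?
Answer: 688900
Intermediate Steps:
r(R) = 3*R
N = 0 (N = 2*(-2*0) = 2*0 = 0)
X(K) = 5 + K²
S = 816 (S = (32 + 2)*(35 - 11) + 0 = 34*24 + 0 = 816 + 0 = 816)
(X(r(o(-1, 3))) + S)² = ((5 + (3*(-1))²) + 816)² = ((5 + (-3)²) + 816)² = ((5 + 9) + 816)² = (14 + 816)² = 830² = 688900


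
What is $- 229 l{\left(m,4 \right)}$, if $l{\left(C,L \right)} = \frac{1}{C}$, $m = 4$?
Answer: $- \frac{229}{4} \approx -57.25$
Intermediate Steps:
$- 229 l{\left(m,4 \right)} = - \frac{229}{4}$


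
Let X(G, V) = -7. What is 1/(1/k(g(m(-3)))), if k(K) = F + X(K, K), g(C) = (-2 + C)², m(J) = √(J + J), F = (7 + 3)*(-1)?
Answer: -17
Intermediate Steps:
F = -10 (F = 10*(-1) = -10)
m(J) = √2*√J (m(J) = √(2*J) = √2*√J)
k(K) = -17 (k(K) = -10 - 7 = -17)
1/(1/k(g(m(-3)))) = 1/(1/(-17)) = 1/(-1/17) = -17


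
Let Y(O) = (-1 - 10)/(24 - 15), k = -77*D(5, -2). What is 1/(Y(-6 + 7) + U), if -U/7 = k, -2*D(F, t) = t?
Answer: 9/4840 ≈ 0.0018595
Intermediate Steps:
D(F, t) = -t/2
k = -77 (k = -(-77)*(-2)/2 = -77*1 = -77)
Y(O) = -11/9
U = 539 (U = -7*(-77) = 539)
1/(Y(-6 + 7) + U) = 1/(-11/9 + 539) = 1/(4840/9) = 9/4840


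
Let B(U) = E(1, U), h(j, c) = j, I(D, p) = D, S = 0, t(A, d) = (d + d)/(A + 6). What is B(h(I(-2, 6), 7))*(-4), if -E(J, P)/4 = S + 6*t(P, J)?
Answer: 48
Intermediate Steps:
t(A, d) = 2*d/(6 + A) (t(A, d) = (2*d)/(6 + A) = 2*d/(6 + A))
E(J, P) = -48*J/(6 + P) (E(J, P) = -4*(0 + 6*(2*J/(6 + P))) = -4*(0 + 12*J/(6 + P)) = -48*J/(6 + P))
B(U) = -48/(6 + U) (B(U) = -48*1/(6 + U) = -48/(6 + U))
B(h(I(-2, 6), 7))*(-4) = -48/(6 - 2)*(-4) = -48/4*(-4) = -48*1/4*(-4) = -12*(-4) = 48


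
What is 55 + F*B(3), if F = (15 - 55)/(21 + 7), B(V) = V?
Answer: 355/7 ≈ 50.714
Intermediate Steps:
F = -10/7 (F = -40/28 = -40*1/28 = -10/7 ≈ -1.4286)
55 + F*B(3) = 55 - 10/7*3 = 55 - 30/7 = 355/7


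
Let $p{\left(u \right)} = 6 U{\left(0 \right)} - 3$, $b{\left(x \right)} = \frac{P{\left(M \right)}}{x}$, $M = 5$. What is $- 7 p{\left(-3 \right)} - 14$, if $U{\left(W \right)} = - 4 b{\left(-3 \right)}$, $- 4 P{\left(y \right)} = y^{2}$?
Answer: $357$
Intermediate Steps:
$P{\left(y \right)} = - \frac{y^{2}}{4}$
$b{\left(x \right)} = - \frac{25}{4 x}$ ($b{\left(x \right)} = \frac{\left(- \frac{1}{4}\right) 5^{2}}{x} = \frac{\left(- \frac{1}{4}\right) 25}{x} = - \frac{25}{4 x}$)
$U{\left(W \right)} = - \frac{25}{3}$ ($U{\left(W \right)} = - 4 \left(- \frac{25}{4 \left(-3\right)}\right) = - 4 \left(\left(- \frac{25}{4}\right) \left(- \frac{1}{3}\right)\right) = \left(-4\right) \frac{25}{12} = - \frac{25}{3}$)
$p{\left(u \right)} = -53$ ($p{\left(u \right)} = 6 \left(- \frac{25}{3}\right) - 3 = -50 - 3 = -53$)
$- 7 p{\left(-3 \right)} - 14 = \left(-7\right) \left(-53\right) - 14 = 371 - 14 = 357$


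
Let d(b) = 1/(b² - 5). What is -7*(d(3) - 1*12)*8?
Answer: 658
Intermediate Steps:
d(b) = 1/(-5 + b²)
-7*(d(3) - 1*12)*8 = -7*(1/(-5 + 3²) - 1*12)*8 = -7*(1/(-5 + 9) - 12)*8 = -7*(1/4 - 12)*8 = -7*(¼ - 12)*8 = -7*(-47/4)*8 = (329/4)*8 = 658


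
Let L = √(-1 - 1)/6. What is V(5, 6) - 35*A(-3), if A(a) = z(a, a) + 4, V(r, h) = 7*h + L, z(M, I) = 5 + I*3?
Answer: 42 + I*√2/6 ≈ 42.0 + 0.2357*I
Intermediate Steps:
z(M, I) = 5 + 3*I
L = I*√2/6 (L = √(-2)*(⅙) = (I*√2)*(⅙) = I*√2/6 ≈ 0.2357*I)
V(r, h) = 7*h + I*√2/6
A(a) = 9 + 3*a (A(a) = (5 + 3*a) + 4 = 9 + 3*a)
V(5, 6) - 35*A(-3) = (7*6 + I*√2/6) - 35*(9 + 3*(-3)) = (42 + I*√2/6) - 35*(9 - 9) = (42 + I*√2/6) - 35*0 = (42 + I*√2/6) + 0 = 42 + I*√2/6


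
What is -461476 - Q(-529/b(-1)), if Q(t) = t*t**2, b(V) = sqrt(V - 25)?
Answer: -461476 + 148035889*I*sqrt(26)/676 ≈ -4.6148e+5 + 1.1166e+6*I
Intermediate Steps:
b(V) = sqrt(-25 + V)
Q(t) = t**3
-461476 - Q(-529/b(-1)) = -461476 - (-529/sqrt(-25 - 1))**3 = -461476 - (-529*(-I*sqrt(26)/26))**3 = -461476 - (-(-529)*I*sqrt(26)/26)**3 = -461476 - (529*I*sqrt(26)/26)**3 = -461476 - (-148035889)*I*sqrt(26)/676 = -461476 + 148035889*I*sqrt(26)/676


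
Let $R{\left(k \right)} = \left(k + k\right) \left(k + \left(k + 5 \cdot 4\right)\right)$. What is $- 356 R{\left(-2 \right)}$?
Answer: $22784$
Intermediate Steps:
$R{\left(k \right)} = 2 k \left(20 + 2 k\right)$ ($R{\left(k \right)} = 2 k \left(k + \left(k + 20\right)\right) = 2 k \left(k + \left(20 + k\right)\right) = 2 k \left(20 + 2 k\right)$)
$- 356 R{\left(-2 \right)} = - 356 \cdot 4 \left(-2\right) \left(10 - 2\right) = - 356 \cdot 4 \left(-2\right) 8 = \left(-356\right) \left(-64\right) = 22784$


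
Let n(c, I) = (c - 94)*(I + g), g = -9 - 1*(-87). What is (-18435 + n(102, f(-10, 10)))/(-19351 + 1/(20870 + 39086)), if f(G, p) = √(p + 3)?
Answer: 355958772/386736185 - 479648*√13/1160208555 ≈ 0.91893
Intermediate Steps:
g = 78 (g = -9 + 87 = 78)
f(G, p) = √(3 + p)
n(c, I) = (-94 + c)*(78 + I) (n(c, I) = (c - 94)*(I + 78) = (-94 + c)*(78 + I))
(-18435 + n(102, f(-10, 10)))/(-19351 + 1/(20870 + 39086)) = (-18435 + (-7332 - 94*√(3 + 10) + 78*102 + √(3 + 10)*102))/(-19351 + 1/(20870 + 39086)) = (-18435 + (-7332 - 94*√13 + 7956 + √13*102))/(-19351 + 1/59956) = (-18435 + (-7332 - 94*√13 + 7956 + 102*√13))/(-19351 + 1/59956) = (-18435 + (624 + 8*√13))/(-1160208555/59956) = (-17811 + 8*√13)*(-59956/1160208555) = 355958772/386736185 - 479648*√13/1160208555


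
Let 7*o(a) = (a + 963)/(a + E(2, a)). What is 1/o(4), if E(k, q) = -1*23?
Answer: -133/967 ≈ -0.13754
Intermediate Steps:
E(k, q) = -23
o(a) = (963 + a)/(7*(-23 + a)) (o(a) = ((a + 963)/(a - 23))/7 = ((963 + a)/(-23 + a))/7 = (963 + a)/(7*(-23 + a)))
1/o(4) = 1/((963 + 4)/(7*(-23 + 4))) = 1/((⅐)*967/(-19)) = 1/((⅐)*(-1/19)*967) = 1/(-967/133) = -133/967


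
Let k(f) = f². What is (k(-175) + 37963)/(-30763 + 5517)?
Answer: -2638/971 ≈ -2.7168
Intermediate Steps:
(k(-175) + 37963)/(-30763 + 5517) = ((-175)² + 37963)/(-30763 + 5517) = (30625 + 37963)/(-25246) = 68588*(-1/25246) = -2638/971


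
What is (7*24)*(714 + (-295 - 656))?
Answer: -39816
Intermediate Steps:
(7*24)*(714 + (-295 - 656)) = 168*(714 - 951) = 168*(-237) = -39816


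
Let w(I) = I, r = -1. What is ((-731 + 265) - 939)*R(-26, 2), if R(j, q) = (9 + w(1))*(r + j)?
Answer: 379350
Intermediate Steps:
R(j, q) = -10 + 10*j (R(j, q) = (9 + 1)*(-1 + j) = 10*(-1 + j) = -10 + 10*j)
((-731 + 265) - 939)*R(-26, 2) = ((-731 + 265) - 939)*(-10 + 10*(-26)) = (-466 - 939)*(-10 - 260) = -1405*(-270) = 379350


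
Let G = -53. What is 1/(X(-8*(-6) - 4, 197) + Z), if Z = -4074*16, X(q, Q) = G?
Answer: -1/65237 ≈ -1.5329e-5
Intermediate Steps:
X(q, Q) = -53
Z = -65184 (Z = -679*96 = -65184)
1/(X(-8*(-6) - 4, 197) + Z) = 1/(-53 - 65184) = 1/(-65237) = -1/65237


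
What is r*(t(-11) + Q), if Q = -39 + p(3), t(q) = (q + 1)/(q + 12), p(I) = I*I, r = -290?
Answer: 11600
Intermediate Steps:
p(I) = I**2
t(q) = (1 + q)/(12 + q)
Q = -30 (Q = -39 + 3**2 = -39 + 9 = -30)
r*(t(-11) + Q) = -290*((1 - 11)/(12 - 11) - 30) = -290*(-10/1 - 30) = -290*(1*(-10) - 30) = -290*(-10 - 30) = -290*(-40) = 11600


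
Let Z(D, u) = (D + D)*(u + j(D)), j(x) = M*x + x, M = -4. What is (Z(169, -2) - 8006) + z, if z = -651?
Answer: -180699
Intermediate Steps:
j(x) = -3*x (j(x) = -4*x + x = -3*x)
Z(D, u) = 2*D*(u - 3*D) (Z(D, u) = (D + D)*(u - 3*D) = (2*D)*(u - 3*D) = 2*D*(u - 3*D))
(Z(169, -2) - 8006) + z = (2*169*(-2 - 3*169) - 8006) - 651 = (2*169*(-2 - 507) - 8006) - 651 = (2*169*(-509) - 8006) - 651 = (-172042 - 8006) - 651 = -180048 - 651 = -180699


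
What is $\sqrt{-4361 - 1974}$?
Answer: $i \sqrt{6335} \approx 79.593 i$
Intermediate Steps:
$\sqrt{-4361 - 1974} = \sqrt{-6335} = i \sqrt{6335}$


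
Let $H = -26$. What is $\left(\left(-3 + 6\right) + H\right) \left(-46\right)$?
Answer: $1058$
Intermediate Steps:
$\left(\left(-3 + 6\right) + H\right) \left(-46\right) = \left(\left(-3 + 6\right) - 26\right) \left(-46\right) = \left(3 - 26\right) \left(-46\right) = \left(-23\right) \left(-46\right) = 1058$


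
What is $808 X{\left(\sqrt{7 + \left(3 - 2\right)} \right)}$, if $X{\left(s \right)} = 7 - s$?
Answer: $5656 - 1616 \sqrt{2} \approx 3370.6$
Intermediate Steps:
$808 X{\left(\sqrt{7 + \left(3 - 2\right)} \right)} = 808 \left(7 - \sqrt{7 + \left(3 - 2\right)}\right) = 808 \left(7 - \sqrt{7 + 1}\right) = 808 \left(7 - \sqrt{8}\right) = 808 \left(7 - 2 \sqrt{2}\right) = 5656 - 1616 \sqrt{2}$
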